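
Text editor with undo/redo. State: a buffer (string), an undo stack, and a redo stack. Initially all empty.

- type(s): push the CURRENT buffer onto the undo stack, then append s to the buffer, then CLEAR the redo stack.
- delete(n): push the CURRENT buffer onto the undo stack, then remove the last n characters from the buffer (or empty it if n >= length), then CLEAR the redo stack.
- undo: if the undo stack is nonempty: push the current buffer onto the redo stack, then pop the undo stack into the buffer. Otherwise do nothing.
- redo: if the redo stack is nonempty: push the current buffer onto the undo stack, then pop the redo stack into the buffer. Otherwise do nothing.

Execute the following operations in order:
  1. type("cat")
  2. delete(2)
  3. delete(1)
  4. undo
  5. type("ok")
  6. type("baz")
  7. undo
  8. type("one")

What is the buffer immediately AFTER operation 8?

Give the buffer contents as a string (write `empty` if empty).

Answer: cokone

Derivation:
After op 1 (type): buf='cat' undo_depth=1 redo_depth=0
After op 2 (delete): buf='c' undo_depth=2 redo_depth=0
After op 3 (delete): buf='(empty)' undo_depth=3 redo_depth=0
After op 4 (undo): buf='c' undo_depth=2 redo_depth=1
After op 5 (type): buf='cok' undo_depth=3 redo_depth=0
After op 6 (type): buf='cokbaz' undo_depth=4 redo_depth=0
After op 7 (undo): buf='cok' undo_depth=3 redo_depth=1
After op 8 (type): buf='cokone' undo_depth=4 redo_depth=0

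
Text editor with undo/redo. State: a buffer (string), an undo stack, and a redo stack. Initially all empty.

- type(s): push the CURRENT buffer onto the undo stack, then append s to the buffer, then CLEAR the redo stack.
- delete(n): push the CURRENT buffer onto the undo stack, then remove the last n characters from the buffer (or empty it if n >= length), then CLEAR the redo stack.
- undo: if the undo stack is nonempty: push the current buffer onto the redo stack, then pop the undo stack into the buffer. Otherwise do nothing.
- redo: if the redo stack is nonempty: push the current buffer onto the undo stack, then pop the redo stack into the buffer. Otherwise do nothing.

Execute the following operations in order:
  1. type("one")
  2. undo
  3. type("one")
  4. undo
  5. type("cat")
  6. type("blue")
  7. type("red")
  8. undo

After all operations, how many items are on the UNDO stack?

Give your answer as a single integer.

Answer: 2

Derivation:
After op 1 (type): buf='one' undo_depth=1 redo_depth=0
After op 2 (undo): buf='(empty)' undo_depth=0 redo_depth=1
After op 3 (type): buf='one' undo_depth=1 redo_depth=0
After op 4 (undo): buf='(empty)' undo_depth=0 redo_depth=1
After op 5 (type): buf='cat' undo_depth=1 redo_depth=0
After op 6 (type): buf='catblue' undo_depth=2 redo_depth=0
After op 7 (type): buf='catbluered' undo_depth=3 redo_depth=0
After op 8 (undo): buf='catblue' undo_depth=2 redo_depth=1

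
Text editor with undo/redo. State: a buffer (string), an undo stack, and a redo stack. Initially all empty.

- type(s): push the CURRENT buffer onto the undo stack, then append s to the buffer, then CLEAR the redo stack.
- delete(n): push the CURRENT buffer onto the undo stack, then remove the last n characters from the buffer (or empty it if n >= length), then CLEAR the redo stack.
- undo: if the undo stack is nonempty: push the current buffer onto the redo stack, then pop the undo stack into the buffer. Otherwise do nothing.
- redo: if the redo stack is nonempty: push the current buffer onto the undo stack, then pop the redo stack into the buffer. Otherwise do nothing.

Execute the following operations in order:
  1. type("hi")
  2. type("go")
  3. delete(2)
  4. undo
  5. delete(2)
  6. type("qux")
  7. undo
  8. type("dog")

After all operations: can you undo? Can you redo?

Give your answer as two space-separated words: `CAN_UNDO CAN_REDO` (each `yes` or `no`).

Answer: yes no

Derivation:
After op 1 (type): buf='hi' undo_depth=1 redo_depth=0
After op 2 (type): buf='higo' undo_depth=2 redo_depth=0
After op 3 (delete): buf='hi' undo_depth=3 redo_depth=0
After op 4 (undo): buf='higo' undo_depth=2 redo_depth=1
After op 5 (delete): buf='hi' undo_depth=3 redo_depth=0
After op 6 (type): buf='hiqux' undo_depth=4 redo_depth=0
After op 7 (undo): buf='hi' undo_depth=3 redo_depth=1
After op 8 (type): buf='hidog' undo_depth=4 redo_depth=0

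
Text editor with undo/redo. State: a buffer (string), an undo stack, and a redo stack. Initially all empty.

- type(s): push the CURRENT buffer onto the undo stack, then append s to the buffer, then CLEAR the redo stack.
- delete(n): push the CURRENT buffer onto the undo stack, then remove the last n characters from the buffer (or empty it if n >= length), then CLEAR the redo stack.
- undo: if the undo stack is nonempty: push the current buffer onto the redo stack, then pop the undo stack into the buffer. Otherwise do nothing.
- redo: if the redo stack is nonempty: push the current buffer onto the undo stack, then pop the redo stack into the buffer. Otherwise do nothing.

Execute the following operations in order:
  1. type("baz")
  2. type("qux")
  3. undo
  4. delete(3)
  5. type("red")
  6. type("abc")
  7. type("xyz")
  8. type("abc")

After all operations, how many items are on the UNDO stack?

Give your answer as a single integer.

Answer: 6

Derivation:
After op 1 (type): buf='baz' undo_depth=1 redo_depth=0
After op 2 (type): buf='bazqux' undo_depth=2 redo_depth=0
After op 3 (undo): buf='baz' undo_depth=1 redo_depth=1
After op 4 (delete): buf='(empty)' undo_depth=2 redo_depth=0
After op 5 (type): buf='red' undo_depth=3 redo_depth=0
After op 6 (type): buf='redabc' undo_depth=4 redo_depth=0
After op 7 (type): buf='redabcxyz' undo_depth=5 redo_depth=0
After op 8 (type): buf='redabcxyzabc' undo_depth=6 redo_depth=0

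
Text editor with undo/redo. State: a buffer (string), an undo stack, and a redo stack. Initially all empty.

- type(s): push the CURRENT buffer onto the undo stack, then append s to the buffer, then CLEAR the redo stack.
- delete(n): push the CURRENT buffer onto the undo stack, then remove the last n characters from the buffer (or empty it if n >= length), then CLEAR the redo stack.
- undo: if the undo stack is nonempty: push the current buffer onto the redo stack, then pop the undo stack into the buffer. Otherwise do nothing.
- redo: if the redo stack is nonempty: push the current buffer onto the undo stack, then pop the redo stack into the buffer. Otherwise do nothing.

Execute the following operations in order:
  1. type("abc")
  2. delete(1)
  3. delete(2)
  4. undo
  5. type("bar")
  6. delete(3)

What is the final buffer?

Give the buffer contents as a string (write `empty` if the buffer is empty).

After op 1 (type): buf='abc' undo_depth=1 redo_depth=0
After op 2 (delete): buf='ab' undo_depth=2 redo_depth=0
After op 3 (delete): buf='(empty)' undo_depth=3 redo_depth=0
After op 4 (undo): buf='ab' undo_depth=2 redo_depth=1
After op 5 (type): buf='abbar' undo_depth=3 redo_depth=0
After op 6 (delete): buf='ab' undo_depth=4 redo_depth=0

Answer: ab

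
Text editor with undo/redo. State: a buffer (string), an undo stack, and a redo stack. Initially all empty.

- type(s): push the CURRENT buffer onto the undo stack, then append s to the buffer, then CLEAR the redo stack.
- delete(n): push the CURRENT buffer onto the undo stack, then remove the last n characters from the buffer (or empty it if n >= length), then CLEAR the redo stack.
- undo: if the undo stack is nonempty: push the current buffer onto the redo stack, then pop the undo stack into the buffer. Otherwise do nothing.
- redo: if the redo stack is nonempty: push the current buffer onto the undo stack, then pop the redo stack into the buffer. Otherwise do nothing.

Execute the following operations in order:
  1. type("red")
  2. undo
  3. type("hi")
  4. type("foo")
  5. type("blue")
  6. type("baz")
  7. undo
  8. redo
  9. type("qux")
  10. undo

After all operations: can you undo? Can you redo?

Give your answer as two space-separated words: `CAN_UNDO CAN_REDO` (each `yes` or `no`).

After op 1 (type): buf='red' undo_depth=1 redo_depth=0
After op 2 (undo): buf='(empty)' undo_depth=0 redo_depth=1
After op 3 (type): buf='hi' undo_depth=1 redo_depth=0
After op 4 (type): buf='hifoo' undo_depth=2 redo_depth=0
After op 5 (type): buf='hifooblue' undo_depth=3 redo_depth=0
After op 6 (type): buf='hifoobluebaz' undo_depth=4 redo_depth=0
After op 7 (undo): buf='hifooblue' undo_depth=3 redo_depth=1
After op 8 (redo): buf='hifoobluebaz' undo_depth=4 redo_depth=0
After op 9 (type): buf='hifoobluebazqux' undo_depth=5 redo_depth=0
After op 10 (undo): buf='hifoobluebaz' undo_depth=4 redo_depth=1

Answer: yes yes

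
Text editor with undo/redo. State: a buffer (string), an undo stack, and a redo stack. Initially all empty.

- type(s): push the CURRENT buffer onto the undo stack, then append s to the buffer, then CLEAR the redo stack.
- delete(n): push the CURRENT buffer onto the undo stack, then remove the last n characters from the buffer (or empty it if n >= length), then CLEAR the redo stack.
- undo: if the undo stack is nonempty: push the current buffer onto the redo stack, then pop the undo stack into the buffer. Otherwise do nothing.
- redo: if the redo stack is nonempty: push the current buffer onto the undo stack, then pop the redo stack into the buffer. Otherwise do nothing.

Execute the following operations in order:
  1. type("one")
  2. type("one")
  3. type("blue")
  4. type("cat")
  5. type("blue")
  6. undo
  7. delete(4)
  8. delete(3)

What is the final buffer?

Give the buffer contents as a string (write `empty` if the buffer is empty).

Answer: oneone

Derivation:
After op 1 (type): buf='one' undo_depth=1 redo_depth=0
After op 2 (type): buf='oneone' undo_depth=2 redo_depth=0
After op 3 (type): buf='oneoneblue' undo_depth=3 redo_depth=0
After op 4 (type): buf='oneonebluecat' undo_depth=4 redo_depth=0
After op 5 (type): buf='oneonebluecatblue' undo_depth=5 redo_depth=0
After op 6 (undo): buf='oneonebluecat' undo_depth=4 redo_depth=1
After op 7 (delete): buf='oneoneblu' undo_depth=5 redo_depth=0
After op 8 (delete): buf='oneone' undo_depth=6 redo_depth=0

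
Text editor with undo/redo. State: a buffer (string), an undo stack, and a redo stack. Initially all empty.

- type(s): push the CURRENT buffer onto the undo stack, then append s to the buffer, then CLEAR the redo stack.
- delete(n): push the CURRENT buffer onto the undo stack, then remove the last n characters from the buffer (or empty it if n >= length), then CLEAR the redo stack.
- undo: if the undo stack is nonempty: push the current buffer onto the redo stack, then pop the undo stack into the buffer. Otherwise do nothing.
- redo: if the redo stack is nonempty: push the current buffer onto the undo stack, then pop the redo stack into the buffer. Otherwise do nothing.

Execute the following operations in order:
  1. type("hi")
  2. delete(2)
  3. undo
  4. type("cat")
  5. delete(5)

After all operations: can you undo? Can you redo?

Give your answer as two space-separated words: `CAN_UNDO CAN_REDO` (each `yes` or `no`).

Answer: yes no

Derivation:
After op 1 (type): buf='hi' undo_depth=1 redo_depth=0
After op 2 (delete): buf='(empty)' undo_depth=2 redo_depth=0
After op 3 (undo): buf='hi' undo_depth=1 redo_depth=1
After op 4 (type): buf='hicat' undo_depth=2 redo_depth=0
After op 5 (delete): buf='(empty)' undo_depth=3 redo_depth=0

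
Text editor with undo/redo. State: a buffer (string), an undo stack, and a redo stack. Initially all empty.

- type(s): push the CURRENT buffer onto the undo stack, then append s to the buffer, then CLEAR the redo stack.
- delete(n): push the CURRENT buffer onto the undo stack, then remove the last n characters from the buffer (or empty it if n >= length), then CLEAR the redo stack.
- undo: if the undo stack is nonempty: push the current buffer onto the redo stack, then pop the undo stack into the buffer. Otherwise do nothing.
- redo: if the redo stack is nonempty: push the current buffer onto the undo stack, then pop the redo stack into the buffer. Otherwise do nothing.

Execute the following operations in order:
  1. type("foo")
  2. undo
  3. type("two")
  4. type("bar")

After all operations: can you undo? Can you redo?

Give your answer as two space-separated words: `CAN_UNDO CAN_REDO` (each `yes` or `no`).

After op 1 (type): buf='foo' undo_depth=1 redo_depth=0
After op 2 (undo): buf='(empty)' undo_depth=0 redo_depth=1
After op 3 (type): buf='two' undo_depth=1 redo_depth=0
After op 4 (type): buf='twobar' undo_depth=2 redo_depth=0

Answer: yes no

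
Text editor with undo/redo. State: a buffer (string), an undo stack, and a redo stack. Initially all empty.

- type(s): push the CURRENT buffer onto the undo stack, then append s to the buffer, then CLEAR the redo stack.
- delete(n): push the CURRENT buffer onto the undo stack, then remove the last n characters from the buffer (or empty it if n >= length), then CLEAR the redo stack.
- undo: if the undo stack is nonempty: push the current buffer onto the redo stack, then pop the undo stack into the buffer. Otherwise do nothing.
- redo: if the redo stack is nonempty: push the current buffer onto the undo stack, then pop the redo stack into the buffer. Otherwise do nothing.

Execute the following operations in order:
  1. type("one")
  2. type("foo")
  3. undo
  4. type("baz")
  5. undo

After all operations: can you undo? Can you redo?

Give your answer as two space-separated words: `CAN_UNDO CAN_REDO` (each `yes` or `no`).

After op 1 (type): buf='one' undo_depth=1 redo_depth=0
After op 2 (type): buf='onefoo' undo_depth=2 redo_depth=0
After op 3 (undo): buf='one' undo_depth=1 redo_depth=1
After op 4 (type): buf='onebaz' undo_depth=2 redo_depth=0
After op 5 (undo): buf='one' undo_depth=1 redo_depth=1

Answer: yes yes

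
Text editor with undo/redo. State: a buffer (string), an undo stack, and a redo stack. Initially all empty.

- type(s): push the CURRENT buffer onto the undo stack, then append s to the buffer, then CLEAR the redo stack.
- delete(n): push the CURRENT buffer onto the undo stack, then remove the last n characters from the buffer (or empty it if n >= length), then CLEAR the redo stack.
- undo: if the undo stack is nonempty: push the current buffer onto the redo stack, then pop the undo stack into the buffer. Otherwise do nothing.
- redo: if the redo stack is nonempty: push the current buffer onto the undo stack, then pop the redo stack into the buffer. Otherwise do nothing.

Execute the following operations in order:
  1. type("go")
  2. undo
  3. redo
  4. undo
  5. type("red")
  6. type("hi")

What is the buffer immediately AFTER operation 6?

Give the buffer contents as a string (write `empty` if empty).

Answer: redhi

Derivation:
After op 1 (type): buf='go' undo_depth=1 redo_depth=0
After op 2 (undo): buf='(empty)' undo_depth=0 redo_depth=1
After op 3 (redo): buf='go' undo_depth=1 redo_depth=0
After op 4 (undo): buf='(empty)' undo_depth=0 redo_depth=1
After op 5 (type): buf='red' undo_depth=1 redo_depth=0
After op 6 (type): buf='redhi' undo_depth=2 redo_depth=0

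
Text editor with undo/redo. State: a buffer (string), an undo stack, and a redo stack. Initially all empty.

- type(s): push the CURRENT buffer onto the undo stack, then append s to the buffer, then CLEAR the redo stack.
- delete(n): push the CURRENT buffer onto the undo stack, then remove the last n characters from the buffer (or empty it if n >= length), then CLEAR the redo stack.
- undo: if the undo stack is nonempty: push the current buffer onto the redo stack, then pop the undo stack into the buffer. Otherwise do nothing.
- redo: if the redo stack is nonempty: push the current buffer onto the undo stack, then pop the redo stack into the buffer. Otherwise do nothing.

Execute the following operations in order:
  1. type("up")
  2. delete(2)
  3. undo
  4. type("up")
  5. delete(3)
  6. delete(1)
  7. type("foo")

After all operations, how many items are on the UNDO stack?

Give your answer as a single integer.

After op 1 (type): buf='up' undo_depth=1 redo_depth=0
After op 2 (delete): buf='(empty)' undo_depth=2 redo_depth=0
After op 3 (undo): buf='up' undo_depth=1 redo_depth=1
After op 4 (type): buf='upup' undo_depth=2 redo_depth=0
After op 5 (delete): buf='u' undo_depth=3 redo_depth=0
After op 6 (delete): buf='(empty)' undo_depth=4 redo_depth=0
After op 7 (type): buf='foo' undo_depth=5 redo_depth=0

Answer: 5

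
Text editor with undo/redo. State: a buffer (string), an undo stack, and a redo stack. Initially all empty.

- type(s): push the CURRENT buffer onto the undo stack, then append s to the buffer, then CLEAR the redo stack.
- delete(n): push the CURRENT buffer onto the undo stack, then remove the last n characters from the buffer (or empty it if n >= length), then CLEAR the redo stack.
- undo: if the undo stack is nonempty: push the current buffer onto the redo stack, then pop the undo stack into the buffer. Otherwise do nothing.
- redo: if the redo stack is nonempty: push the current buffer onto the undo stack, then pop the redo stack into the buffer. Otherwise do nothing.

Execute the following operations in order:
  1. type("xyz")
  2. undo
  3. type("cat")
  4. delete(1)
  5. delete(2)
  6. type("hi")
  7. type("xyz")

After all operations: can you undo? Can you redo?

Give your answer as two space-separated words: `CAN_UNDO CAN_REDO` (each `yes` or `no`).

After op 1 (type): buf='xyz' undo_depth=1 redo_depth=0
After op 2 (undo): buf='(empty)' undo_depth=0 redo_depth=1
After op 3 (type): buf='cat' undo_depth=1 redo_depth=0
After op 4 (delete): buf='ca' undo_depth=2 redo_depth=0
After op 5 (delete): buf='(empty)' undo_depth=3 redo_depth=0
After op 6 (type): buf='hi' undo_depth=4 redo_depth=0
After op 7 (type): buf='hixyz' undo_depth=5 redo_depth=0

Answer: yes no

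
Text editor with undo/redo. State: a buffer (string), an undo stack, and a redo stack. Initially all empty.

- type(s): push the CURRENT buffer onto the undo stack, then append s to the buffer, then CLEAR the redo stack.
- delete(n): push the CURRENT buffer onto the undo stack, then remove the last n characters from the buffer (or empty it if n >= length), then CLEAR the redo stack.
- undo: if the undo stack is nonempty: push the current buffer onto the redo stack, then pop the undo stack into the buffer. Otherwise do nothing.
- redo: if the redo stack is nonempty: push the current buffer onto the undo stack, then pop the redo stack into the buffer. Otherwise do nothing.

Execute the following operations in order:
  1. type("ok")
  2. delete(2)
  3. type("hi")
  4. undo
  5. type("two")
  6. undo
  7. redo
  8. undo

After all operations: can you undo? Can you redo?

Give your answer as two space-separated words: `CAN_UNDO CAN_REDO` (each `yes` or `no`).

Answer: yes yes

Derivation:
After op 1 (type): buf='ok' undo_depth=1 redo_depth=0
After op 2 (delete): buf='(empty)' undo_depth=2 redo_depth=0
After op 3 (type): buf='hi' undo_depth=3 redo_depth=0
After op 4 (undo): buf='(empty)' undo_depth=2 redo_depth=1
After op 5 (type): buf='two' undo_depth=3 redo_depth=0
After op 6 (undo): buf='(empty)' undo_depth=2 redo_depth=1
After op 7 (redo): buf='two' undo_depth=3 redo_depth=0
After op 8 (undo): buf='(empty)' undo_depth=2 redo_depth=1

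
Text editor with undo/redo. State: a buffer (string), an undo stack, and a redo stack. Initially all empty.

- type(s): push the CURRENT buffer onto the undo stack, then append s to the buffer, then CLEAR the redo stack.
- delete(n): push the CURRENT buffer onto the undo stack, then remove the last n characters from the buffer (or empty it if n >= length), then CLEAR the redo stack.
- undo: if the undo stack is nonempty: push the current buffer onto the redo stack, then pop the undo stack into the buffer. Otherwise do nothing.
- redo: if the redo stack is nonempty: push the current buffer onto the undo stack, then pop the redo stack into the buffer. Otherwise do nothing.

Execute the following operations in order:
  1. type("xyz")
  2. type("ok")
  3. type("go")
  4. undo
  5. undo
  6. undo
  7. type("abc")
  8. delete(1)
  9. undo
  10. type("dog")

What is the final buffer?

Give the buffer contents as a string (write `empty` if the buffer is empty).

After op 1 (type): buf='xyz' undo_depth=1 redo_depth=0
After op 2 (type): buf='xyzok' undo_depth=2 redo_depth=0
After op 3 (type): buf='xyzokgo' undo_depth=3 redo_depth=0
After op 4 (undo): buf='xyzok' undo_depth=2 redo_depth=1
After op 5 (undo): buf='xyz' undo_depth=1 redo_depth=2
After op 6 (undo): buf='(empty)' undo_depth=0 redo_depth=3
After op 7 (type): buf='abc' undo_depth=1 redo_depth=0
After op 8 (delete): buf='ab' undo_depth=2 redo_depth=0
After op 9 (undo): buf='abc' undo_depth=1 redo_depth=1
After op 10 (type): buf='abcdog' undo_depth=2 redo_depth=0

Answer: abcdog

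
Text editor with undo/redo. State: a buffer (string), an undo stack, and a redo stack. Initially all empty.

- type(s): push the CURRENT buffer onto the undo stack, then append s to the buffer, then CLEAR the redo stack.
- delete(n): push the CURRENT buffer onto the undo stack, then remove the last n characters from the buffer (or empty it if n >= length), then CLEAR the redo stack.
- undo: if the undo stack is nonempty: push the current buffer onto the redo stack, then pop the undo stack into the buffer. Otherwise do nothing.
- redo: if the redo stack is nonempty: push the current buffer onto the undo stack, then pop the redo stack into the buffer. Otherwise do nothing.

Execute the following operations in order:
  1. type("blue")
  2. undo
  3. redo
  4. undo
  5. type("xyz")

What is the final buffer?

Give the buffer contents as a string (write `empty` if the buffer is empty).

Answer: xyz

Derivation:
After op 1 (type): buf='blue' undo_depth=1 redo_depth=0
After op 2 (undo): buf='(empty)' undo_depth=0 redo_depth=1
After op 3 (redo): buf='blue' undo_depth=1 redo_depth=0
After op 4 (undo): buf='(empty)' undo_depth=0 redo_depth=1
After op 5 (type): buf='xyz' undo_depth=1 redo_depth=0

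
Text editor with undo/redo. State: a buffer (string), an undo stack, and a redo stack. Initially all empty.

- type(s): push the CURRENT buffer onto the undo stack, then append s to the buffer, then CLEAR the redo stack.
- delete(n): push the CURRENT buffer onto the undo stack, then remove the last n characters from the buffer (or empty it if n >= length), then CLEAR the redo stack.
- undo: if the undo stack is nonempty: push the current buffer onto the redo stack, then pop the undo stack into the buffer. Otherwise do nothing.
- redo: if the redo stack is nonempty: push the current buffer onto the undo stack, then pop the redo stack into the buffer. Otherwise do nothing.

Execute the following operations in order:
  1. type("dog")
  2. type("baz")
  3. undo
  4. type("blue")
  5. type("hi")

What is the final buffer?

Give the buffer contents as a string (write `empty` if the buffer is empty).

Answer: dogbluehi

Derivation:
After op 1 (type): buf='dog' undo_depth=1 redo_depth=0
After op 2 (type): buf='dogbaz' undo_depth=2 redo_depth=0
After op 3 (undo): buf='dog' undo_depth=1 redo_depth=1
After op 4 (type): buf='dogblue' undo_depth=2 redo_depth=0
After op 5 (type): buf='dogbluehi' undo_depth=3 redo_depth=0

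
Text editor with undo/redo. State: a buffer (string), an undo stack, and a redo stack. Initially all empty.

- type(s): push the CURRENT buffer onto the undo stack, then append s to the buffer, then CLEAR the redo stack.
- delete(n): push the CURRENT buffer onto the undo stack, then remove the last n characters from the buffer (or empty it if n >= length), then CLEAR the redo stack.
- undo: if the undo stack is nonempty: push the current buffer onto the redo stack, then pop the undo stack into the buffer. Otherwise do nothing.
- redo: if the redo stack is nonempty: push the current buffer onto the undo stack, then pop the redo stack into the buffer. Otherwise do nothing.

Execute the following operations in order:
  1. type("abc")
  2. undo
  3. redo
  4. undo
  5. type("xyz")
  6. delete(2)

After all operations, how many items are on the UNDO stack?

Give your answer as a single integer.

Answer: 2

Derivation:
After op 1 (type): buf='abc' undo_depth=1 redo_depth=0
After op 2 (undo): buf='(empty)' undo_depth=0 redo_depth=1
After op 3 (redo): buf='abc' undo_depth=1 redo_depth=0
After op 4 (undo): buf='(empty)' undo_depth=0 redo_depth=1
After op 5 (type): buf='xyz' undo_depth=1 redo_depth=0
After op 6 (delete): buf='x' undo_depth=2 redo_depth=0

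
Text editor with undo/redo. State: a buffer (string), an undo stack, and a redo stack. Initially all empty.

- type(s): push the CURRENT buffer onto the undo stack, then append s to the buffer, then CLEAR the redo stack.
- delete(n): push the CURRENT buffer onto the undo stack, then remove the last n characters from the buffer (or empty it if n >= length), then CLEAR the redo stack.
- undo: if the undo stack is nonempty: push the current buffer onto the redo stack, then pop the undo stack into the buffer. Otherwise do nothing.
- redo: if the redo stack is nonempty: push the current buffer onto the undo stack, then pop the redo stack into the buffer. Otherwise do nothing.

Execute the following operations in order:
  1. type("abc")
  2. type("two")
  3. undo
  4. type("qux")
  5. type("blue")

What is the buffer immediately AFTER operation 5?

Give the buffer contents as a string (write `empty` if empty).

Answer: abcquxblue

Derivation:
After op 1 (type): buf='abc' undo_depth=1 redo_depth=0
After op 2 (type): buf='abctwo' undo_depth=2 redo_depth=0
After op 3 (undo): buf='abc' undo_depth=1 redo_depth=1
After op 4 (type): buf='abcqux' undo_depth=2 redo_depth=0
After op 5 (type): buf='abcquxblue' undo_depth=3 redo_depth=0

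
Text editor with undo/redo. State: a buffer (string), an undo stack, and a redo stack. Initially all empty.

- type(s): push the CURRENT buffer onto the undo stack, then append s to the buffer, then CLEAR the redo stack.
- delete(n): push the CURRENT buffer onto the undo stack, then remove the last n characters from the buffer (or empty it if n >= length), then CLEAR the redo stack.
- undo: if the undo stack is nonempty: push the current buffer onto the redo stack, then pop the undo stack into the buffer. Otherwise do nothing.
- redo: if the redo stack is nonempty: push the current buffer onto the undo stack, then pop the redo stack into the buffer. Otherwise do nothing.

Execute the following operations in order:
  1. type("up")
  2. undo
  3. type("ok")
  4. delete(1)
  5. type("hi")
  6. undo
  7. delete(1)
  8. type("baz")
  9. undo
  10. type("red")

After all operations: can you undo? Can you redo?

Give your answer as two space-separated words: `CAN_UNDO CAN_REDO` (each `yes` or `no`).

Answer: yes no

Derivation:
After op 1 (type): buf='up' undo_depth=1 redo_depth=0
After op 2 (undo): buf='(empty)' undo_depth=0 redo_depth=1
After op 3 (type): buf='ok' undo_depth=1 redo_depth=0
After op 4 (delete): buf='o' undo_depth=2 redo_depth=0
After op 5 (type): buf='ohi' undo_depth=3 redo_depth=0
After op 6 (undo): buf='o' undo_depth=2 redo_depth=1
After op 7 (delete): buf='(empty)' undo_depth=3 redo_depth=0
After op 8 (type): buf='baz' undo_depth=4 redo_depth=0
After op 9 (undo): buf='(empty)' undo_depth=3 redo_depth=1
After op 10 (type): buf='red' undo_depth=4 redo_depth=0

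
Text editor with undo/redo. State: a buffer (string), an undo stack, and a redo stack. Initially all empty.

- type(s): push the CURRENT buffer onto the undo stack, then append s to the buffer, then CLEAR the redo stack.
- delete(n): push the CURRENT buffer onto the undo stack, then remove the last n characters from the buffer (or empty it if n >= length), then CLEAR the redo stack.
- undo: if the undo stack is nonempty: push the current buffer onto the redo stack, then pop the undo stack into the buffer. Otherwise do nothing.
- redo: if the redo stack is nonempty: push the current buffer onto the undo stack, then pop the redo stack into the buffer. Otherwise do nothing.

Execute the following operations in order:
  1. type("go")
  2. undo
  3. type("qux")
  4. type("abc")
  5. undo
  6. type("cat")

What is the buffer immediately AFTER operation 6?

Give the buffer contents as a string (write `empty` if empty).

Answer: quxcat

Derivation:
After op 1 (type): buf='go' undo_depth=1 redo_depth=0
After op 2 (undo): buf='(empty)' undo_depth=0 redo_depth=1
After op 3 (type): buf='qux' undo_depth=1 redo_depth=0
After op 4 (type): buf='quxabc' undo_depth=2 redo_depth=0
After op 5 (undo): buf='qux' undo_depth=1 redo_depth=1
After op 6 (type): buf='quxcat' undo_depth=2 redo_depth=0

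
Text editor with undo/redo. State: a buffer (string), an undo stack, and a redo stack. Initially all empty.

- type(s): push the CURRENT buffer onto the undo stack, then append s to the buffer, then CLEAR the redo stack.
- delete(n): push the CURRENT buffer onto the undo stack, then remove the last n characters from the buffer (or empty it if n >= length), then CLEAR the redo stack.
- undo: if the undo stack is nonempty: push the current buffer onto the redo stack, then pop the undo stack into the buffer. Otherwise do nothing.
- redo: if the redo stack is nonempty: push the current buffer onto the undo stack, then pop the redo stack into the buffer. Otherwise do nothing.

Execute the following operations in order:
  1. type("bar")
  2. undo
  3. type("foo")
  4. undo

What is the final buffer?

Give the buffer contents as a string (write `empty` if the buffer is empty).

After op 1 (type): buf='bar' undo_depth=1 redo_depth=0
After op 2 (undo): buf='(empty)' undo_depth=0 redo_depth=1
After op 3 (type): buf='foo' undo_depth=1 redo_depth=0
After op 4 (undo): buf='(empty)' undo_depth=0 redo_depth=1

Answer: empty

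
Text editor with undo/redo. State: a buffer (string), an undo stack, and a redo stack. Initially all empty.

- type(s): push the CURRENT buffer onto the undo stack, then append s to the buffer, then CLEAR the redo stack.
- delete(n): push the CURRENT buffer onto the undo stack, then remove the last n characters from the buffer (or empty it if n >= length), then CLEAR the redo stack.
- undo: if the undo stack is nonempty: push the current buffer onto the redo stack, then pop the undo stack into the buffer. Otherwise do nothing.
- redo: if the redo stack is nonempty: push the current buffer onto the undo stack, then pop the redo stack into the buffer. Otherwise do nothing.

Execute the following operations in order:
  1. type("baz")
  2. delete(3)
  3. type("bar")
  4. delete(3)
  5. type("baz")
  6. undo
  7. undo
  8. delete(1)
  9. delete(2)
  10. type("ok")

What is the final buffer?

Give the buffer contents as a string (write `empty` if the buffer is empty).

Answer: ok

Derivation:
After op 1 (type): buf='baz' undo_depth=1 redo_depth=0
After op 2 (delete): buf='(empty)' undo_depth=2 redo_depth=0
After op 3 (type): buf='bar' undo_depth=3 redo_depth=0
After op 4 (delete): buf='(empty)' undo_depth=4 redo_depth=0
After op 5 (type): buf='baz' undo_depth=5 redo_depth=0
After op 6 (undo): buf='(empty)' undo_depth=4 redo_depth=1
After op 7 (undo): buf='bar' undo_depth=3 redo_depth=2
After op 8 (delete): buf='ba' undo_depth=4 redo_depth=0
After op 9 (delete): buf='(empty)' undo_depth=5 redo_depth=0
After op 10 (type): buf='ok' undo_depth=6 redo_depth=0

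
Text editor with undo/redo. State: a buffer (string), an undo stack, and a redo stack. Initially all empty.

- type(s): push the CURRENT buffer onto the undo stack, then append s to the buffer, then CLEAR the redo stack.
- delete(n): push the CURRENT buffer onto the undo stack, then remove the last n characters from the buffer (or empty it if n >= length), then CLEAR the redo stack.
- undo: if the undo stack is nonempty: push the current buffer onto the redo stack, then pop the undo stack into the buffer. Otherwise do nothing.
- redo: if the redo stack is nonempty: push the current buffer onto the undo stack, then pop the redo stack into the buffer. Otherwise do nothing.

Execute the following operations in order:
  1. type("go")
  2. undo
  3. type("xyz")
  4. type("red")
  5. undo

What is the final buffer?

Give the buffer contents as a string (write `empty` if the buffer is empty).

After op 1 (type): buf='go' undo_depth=1 redo_depth=0
After op 2 (undo): buf='(empty)' undo_depth=0 redo_depth=1
After op 3 (type): buf='xyz' undo_depth=1 redo_depth=0
After op 4 (type): buf='xyzred' undo_depth=2 redo_depth=0
After op 5 (undo): buf='xyz' undo_depth=1 redo_depth=1

Answer: xyz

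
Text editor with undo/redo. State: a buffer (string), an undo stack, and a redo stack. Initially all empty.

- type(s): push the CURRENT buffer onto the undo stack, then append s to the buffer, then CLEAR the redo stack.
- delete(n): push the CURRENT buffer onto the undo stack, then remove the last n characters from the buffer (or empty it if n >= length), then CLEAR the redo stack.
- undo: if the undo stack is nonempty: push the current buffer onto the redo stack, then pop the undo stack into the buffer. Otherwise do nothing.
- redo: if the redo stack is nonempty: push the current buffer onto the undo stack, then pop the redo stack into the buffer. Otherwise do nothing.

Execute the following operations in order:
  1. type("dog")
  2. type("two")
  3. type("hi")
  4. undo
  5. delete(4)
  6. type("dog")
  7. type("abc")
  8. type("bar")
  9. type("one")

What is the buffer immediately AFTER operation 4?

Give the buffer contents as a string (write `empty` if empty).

Answer: dogtwo

Derivation:
After op 1 (type): buf='dog' undo_depth=1 redo_depth=0
After op 2 (type): buf='dogtwo' undo_depth=2 redo_depth=0
After op 3 (type): buf='dogtwohi' undo_depth=3 redo_depth=0
After op 4 (undo): buf='dogtwo' undo_depth=2 redo_depth=1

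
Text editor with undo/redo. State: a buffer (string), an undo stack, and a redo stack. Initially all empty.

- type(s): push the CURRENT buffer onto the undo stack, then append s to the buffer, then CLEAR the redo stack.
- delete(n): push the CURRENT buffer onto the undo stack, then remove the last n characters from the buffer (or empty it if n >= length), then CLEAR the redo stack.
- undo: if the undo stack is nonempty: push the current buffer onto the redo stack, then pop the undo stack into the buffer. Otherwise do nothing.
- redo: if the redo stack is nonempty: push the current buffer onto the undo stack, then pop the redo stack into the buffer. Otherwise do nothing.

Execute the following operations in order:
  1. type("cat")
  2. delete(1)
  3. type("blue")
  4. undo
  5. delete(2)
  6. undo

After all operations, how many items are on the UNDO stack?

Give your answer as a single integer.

After op 1 (type): buf='cat' undo_depth=1 redo_depth=0
After op 2 (delete): buf='ca' undo_depth=2 redo_depth=0
After op 3 (type): buf='cablue' undo_depth=3 redo_depth=0
After op 4 (undo): buf='ca' undo_depth=2 redo_depth=1
After op 5 (delete): buf='(empty)' undo_depth=3 redo_depth=0
After op 6 (undo): buf='ca' undo_depth=2 redo_depth=1

Answer: 2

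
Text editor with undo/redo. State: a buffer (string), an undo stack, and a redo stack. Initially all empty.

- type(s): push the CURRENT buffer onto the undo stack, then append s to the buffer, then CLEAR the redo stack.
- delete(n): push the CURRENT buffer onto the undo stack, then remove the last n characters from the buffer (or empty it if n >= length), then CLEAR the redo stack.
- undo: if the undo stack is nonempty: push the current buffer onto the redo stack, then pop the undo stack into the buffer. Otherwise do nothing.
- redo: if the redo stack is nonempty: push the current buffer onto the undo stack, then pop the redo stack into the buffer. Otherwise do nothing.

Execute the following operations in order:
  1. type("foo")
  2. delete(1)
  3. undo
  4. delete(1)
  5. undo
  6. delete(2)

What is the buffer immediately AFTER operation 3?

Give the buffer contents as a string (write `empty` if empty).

Answer: foo

Derivation:
After op 1 (type): buf='foo' undo_depth=1 redo_depth=0
After op 2 (delete): buf='fo' undo_depth=2 redo_depth=0
After op 3 (undo): buf='foo' undo_depth=1 redo_depth=1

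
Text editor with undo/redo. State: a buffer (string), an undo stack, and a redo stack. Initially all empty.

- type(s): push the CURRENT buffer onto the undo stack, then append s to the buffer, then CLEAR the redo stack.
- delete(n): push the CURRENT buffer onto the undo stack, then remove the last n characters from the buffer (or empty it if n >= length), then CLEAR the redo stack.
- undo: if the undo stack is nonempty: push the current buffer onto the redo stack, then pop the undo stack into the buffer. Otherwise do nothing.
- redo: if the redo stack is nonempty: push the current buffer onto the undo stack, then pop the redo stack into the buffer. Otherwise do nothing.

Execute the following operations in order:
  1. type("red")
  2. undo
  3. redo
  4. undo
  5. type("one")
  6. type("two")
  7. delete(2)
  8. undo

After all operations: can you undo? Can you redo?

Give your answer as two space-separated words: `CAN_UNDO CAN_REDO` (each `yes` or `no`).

Answer: yes yes

Derivation:
After op 1 (type): buf='red' undo_depth=1 redo_depth=0
After op 2 (undo): buf='(empty)' undo_depth=0 redo_depth=1
After op 3 (redo): buf='red' undo_depth=1 redo_depth=0
After op 4 (undo): buf='(empty)' undo_depth=0 redo_depth=1
After op 5 (type): buf='one' undo_depth=1 redo_depth=0
After op 6 (type): buf='onetwo' undo_depth=2 redo_depth=0
After op 7 (delete): buf='onet' undo_depth=3 redo_depth=0
After op 8 (undo): buf='onetwo' undo_depth=2 redo_depth=1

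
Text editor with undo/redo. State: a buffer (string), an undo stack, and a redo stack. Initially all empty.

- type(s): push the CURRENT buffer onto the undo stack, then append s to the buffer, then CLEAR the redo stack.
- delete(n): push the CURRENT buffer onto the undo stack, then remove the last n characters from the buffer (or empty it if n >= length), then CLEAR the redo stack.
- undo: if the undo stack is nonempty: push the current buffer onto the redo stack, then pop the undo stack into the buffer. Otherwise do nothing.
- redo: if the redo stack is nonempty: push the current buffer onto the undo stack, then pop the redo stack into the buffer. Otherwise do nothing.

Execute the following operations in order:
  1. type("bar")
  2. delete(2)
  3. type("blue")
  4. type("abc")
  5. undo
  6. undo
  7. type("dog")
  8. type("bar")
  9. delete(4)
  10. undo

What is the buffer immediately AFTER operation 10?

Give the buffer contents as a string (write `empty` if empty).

After op 1 (type): buf='bar' undo_depth=1 redo_depth=0
After op 2 (delete): buf='b' undo_depth=2 redo_depth=0
After op 3 (type): buf='bblue' undo_depth=3 redo_depth=0
After op 4 (type): buf='bblueabc' undo_depth=4 redo_depth=0
After op 5 (undo): buf='bblue' undo_depth=3 redo_depth=1
After op 6 (undo): buf='b' undo_depth=2 redo_depth=2
After op 7 (type): buf='bdog' undo_depth=3 redo_depth=0
After op 8 (type): buf='bdogbar' undo_depth=4 redo_depth=0
After op 9 (delete): buf='bdo' undo_depth=5 redo_depth=0
After op 10 (undo): buf='bdogbar' undo_depth=4 redo_depth=1

Answer: bdogbar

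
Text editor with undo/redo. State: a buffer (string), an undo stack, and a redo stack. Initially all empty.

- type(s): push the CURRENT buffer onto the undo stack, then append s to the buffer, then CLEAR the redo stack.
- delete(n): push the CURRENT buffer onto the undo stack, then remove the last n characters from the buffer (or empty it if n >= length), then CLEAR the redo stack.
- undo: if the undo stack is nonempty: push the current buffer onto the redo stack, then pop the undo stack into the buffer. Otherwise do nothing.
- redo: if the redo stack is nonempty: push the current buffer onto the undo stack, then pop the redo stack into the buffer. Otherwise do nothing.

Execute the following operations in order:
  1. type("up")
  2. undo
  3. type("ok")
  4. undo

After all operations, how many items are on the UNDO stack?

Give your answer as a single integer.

Answer: 0

Derivation:
After op 1 (type): buf='up' undo_depth=1 redo_depth=0
After op 2 (undo): buf='(empty)' undo_depth=0 redo_depth=1
After op 3 (type): buf='ok' undo_depth=1 redo_depth=0
After op 4 (undo): buf='(empty)' undo_depth=0 redo_depth=1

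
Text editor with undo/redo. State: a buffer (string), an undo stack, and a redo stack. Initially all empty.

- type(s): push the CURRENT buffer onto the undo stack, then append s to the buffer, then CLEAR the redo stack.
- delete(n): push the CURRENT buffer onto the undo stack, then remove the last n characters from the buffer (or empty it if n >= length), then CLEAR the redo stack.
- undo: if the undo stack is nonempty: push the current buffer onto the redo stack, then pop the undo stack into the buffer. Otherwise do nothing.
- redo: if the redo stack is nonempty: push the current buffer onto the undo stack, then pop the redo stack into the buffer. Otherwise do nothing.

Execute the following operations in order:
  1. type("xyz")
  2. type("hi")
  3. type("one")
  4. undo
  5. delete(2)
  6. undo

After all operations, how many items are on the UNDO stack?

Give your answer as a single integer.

Answer: 2

Derivation:
After op 1 (type): buf='xyz' undo_depth=1 redo_depth=0
After op 2 (type): buf='xyzhi' undo_depth=2 redo_depth=0
After op 3 (type): buf='xyzhione' undo_depth=3 redo_depth=0
After op 4 (undo): buf='xyzhi' undo_depth=2 redo_depth=1
After op 5 (delete): buf='xyz' undo_depth=3 redo_depth=0
After op 6 (undo): buf='xyzhi' undo_depth=2 redo_depth=1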